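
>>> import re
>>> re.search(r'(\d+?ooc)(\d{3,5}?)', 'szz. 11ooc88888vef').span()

(5, 13)

Pattern: one or more of a digit (lazy), then the literal 'ooc' (captured); then 3 to 5 of a digit (lazy) (captured).
Lazy quantifiers expand one character at a time until the remainder of the pattern can match.
`re.search` scans for the first position where the pattern succeeds.
The match spans [5:13] → '11ooc888'.
Captured: group 1 = '11ooc', group 2 = '888'.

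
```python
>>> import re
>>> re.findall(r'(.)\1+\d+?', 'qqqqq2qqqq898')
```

`\1` is not a pattern — it's the concrete string captured by group 1, re-applied verbatim.
With a single group, `findall` returns only what that group captured — 2 items.

['q', 'q']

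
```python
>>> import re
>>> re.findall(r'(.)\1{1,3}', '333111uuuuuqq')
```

['3', '1', 'u', 'q']

A backreference is literal: `\1` must see the identical characters the first group matched.
Walking the string: at [0:3] match '333', group 1 = '3'; at [3:6] match '111', group 1 = '1'; at [6:10] match 'uuuu', group 1 = 'u'; at [11:13] match 'qq', group 1 = 'q'.
Because there's exactly one group, `findall` drops the full match and keeps group 1 from each hit.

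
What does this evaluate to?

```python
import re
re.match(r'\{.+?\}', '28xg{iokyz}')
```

`re.match` won't scan ahead — the pattern has to work from the very first character.
Here the string doesn't start with a match, so the call returns None.

None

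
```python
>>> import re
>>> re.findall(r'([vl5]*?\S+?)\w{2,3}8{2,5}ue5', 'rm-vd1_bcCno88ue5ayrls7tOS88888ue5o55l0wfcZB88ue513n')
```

['rm-vd1_bc', 'ayrls7', 'o55l0wf']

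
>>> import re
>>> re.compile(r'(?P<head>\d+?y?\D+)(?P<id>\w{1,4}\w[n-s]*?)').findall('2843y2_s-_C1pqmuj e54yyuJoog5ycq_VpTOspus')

`findall` packs the 2 group values into a tuple for every match.

[('2843y', '2_s'), ('1pqmuj e', '54yyu'), ('5ycq_VpTOsp', 'us')]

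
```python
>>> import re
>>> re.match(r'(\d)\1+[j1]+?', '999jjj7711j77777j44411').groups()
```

('9',)

The backreference `\1` re-matches whatever the first group consumed, character for character.
`re.match` won't scan ahead — the pattern has to work from the very first character.
The match spans [0:4] → '999j'.
Captured: group 1 = '9'.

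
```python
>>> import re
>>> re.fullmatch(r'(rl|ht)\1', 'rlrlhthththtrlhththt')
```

After group 1 captures some text, `\1` only succeeds where that same text appears again.
`fullmatch` succeeds only if the pattern covers the string from start to end.
Here there's no way to consume every character, so the call returns None.

None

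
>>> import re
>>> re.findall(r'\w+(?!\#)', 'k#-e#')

No capturing groups, so `findall` returns the 0 full match strings.
Nothing in the string satisfies the pattern, so the list is empty.

[]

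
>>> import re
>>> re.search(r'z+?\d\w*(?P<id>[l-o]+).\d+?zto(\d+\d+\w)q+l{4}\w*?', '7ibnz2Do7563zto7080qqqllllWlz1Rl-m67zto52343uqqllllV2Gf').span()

(4, 26)

Pattern: one or more of the literal 'z' (lazy), then a digit, then zero or more of a word character; then one or more of a character in [l-o] (captured as 'id'); then any character, then one or more of a digit (lazy), then the literal 'zto'; then one or more of a digit, then one or more of a digit, then a word character (captured); then one or more of the literal 'q', then exactly 4 of the literal 'l', then zero or more of a word character (lazy).
`search` walks the string left to right and returns the first match it finds.
The match spans [4:26] → 'z2Do7563zto7080qqqllll'.
Captured: group 1 = 'o', group 2 = '7080q'.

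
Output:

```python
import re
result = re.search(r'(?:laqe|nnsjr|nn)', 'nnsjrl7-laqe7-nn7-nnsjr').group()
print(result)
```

Alternation isn't longest-match — the leftmost alternative that fits at this position is chosen.
The match spans [0:5] → 'nnsjr'.

nnsjr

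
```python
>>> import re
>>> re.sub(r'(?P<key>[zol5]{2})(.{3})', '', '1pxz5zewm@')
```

'1pxm@'

The pattern matches exactly 2 of one of [zol5] (captured as 'key'); then exactly 3 of any character (captured).
Each match is replaced by ''.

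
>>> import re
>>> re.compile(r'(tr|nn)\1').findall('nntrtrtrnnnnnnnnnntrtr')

The backreference `\1` re-matches whatever the first group consumed, character for character.
Scanning left to right: at [2:6] match 'trtr', group 1 = 'tr'; at [8:12] match 'nnnn', group 1 = 'nn'; at [12:16] match 'nnnn', group 1 = 'nn'; at [18:22] match 'trtr', group 1 = 'tr'.
With a single group, `findall` returns only what that group captured — 4 items.

['tr', 'nn', 'nn', 'tr']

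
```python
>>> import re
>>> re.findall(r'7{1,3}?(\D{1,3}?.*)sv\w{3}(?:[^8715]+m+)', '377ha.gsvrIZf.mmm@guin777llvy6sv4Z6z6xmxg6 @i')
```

The pattern matches 1 to 3 of a literal '7' (lazy); then 1 to 3 of a non-digit (lazy), then zero or more of any character (captured); then the literal 'sv', then exactly 3 of a word character; then one or more of any character except [8715], then one or more of the literal 'm' (non-capturing group).
Scanning left to right: at [1:39] match '77ha.gsvrIZf.mmm@guin777llvy6sv4Z6z6xm', group 1 = 'ha.gsvrIZf.mmm@guin777llvy6'.
`findall` collects group 1 from the one match (1 total).

['ha.gsvrIZf.mmm@guin777llvy6']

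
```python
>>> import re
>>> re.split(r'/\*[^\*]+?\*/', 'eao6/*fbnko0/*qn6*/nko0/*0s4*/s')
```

['eao6/*fbnko0', 'nko0', 's']

`split` removes every match and returns the 3 fragments in between.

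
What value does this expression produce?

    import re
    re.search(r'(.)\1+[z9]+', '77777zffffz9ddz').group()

'77777z'

A backreference is literal: `\1` must see the identical characters the first group matched.
Unlike `match`, `search` isn't anchored — it looks for the pattern anywhere in the string.
The match spans [0:6] → '77777z'.
Captured: group 1 = '7'.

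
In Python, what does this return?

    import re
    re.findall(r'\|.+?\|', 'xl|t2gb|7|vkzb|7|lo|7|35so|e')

['|t2gb|', '|vkzb|', '|lo|', '|35so|']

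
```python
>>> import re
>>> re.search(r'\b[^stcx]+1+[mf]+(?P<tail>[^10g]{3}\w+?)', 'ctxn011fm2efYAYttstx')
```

None

This matches a word boundary (`\b`, zero-width); then one or more of any character except [stcx], then one or more of a literal '1', then one or more of one of [mf]; then exactly 3 of any character except [10g], then one or more of a word character (lazy) (captured as 'tail').
`search` walks the string left to right and returns the first match it finds.
Here nothing in the string fits, so the call returns None.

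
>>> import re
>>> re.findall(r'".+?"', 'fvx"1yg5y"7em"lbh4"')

['"1yg5y"', '"lbh4"']

Scanning left to right: at [3:10] → '"1yg5y"'; at [13:19] → '"lbh4"'.
No capturing groups, so `findall` returns the 2 full match strings.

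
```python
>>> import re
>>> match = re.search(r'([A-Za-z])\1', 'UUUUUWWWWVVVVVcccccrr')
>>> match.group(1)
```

`\1` is not a pattern — it's the concrete string captured by group 1, re-applied verbatim.
`re.search` tries every starting position until one works.
The match spans [0:2] → 'UU'.
Captured: group 1 = 'U'.

'U'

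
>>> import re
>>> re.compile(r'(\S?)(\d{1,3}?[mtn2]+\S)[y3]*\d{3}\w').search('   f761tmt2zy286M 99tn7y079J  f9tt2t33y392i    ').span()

This matches optionally a non-whitespace character (captured); then 1 to 3 of a digit (lazy), then one or more of one of [mtn2], then a non-whitespace character (captured); then zero or more of one of [y3]; then exactly 3 of a digit, then a word character.
The match spans [3:17] → 'f761tmt2zy286M'.

(3, 17)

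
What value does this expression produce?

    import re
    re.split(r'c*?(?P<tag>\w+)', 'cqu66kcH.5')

['', 'cqu66kcH', '.', '5', '']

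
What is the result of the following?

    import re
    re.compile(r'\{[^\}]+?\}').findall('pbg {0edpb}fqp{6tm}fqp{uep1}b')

['{0edpb}', '{6tm}', '{uep1}']

`findall` yields the raw match text (3 of them) because the pattern has no groups.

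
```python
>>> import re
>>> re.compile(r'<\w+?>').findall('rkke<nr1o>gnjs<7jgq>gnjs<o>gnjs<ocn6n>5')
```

Walking the string: at [4:10] → '<nr1o>'; at [14:20] → '<7jgq>'; at [24:27] → '<o>'; at [31:38] → '<ocn6n>'.
Since nothing is captured, `findall` lists the 4 matched substrings directly.

['<nr1o>', '<7jgq>', '<o>', '<ocn6n>']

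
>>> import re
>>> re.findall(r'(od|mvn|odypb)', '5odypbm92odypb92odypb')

The regex engine tests alternatives in the order written; an earlier branch that matches wins even if a later one would match more.
Because there's exactly one group, `findall` drops the full match and keeps group 1 from each hit.

['od', 'od', 'od']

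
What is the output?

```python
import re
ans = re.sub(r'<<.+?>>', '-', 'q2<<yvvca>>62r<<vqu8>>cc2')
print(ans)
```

q2-62r-cc2

The `?` after the quantifier makes it lazy — it takes as little as possible before letting the rest of the pattern try.
Matches: at [2:11] → '<<yvvca>>'; at [14:22] → '<<vqu8>>'.
Each match is replaced by '-'.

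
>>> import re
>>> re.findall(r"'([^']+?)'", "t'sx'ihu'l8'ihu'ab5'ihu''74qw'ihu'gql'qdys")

Walking the string: at [1:5] match "'sx'", group 1 = 'sx'; at [8:12] match "'l8'", group 1 = 'l8'; at [15:20] match "'ab5'", group 1 = 'ab5'; at [24:30] match "'74qw'", group 1 = '74qw'; at [33:38] match "'gql'", group 1 = 'gql'.
With a single group, `findall` returns only what that group captured — 5 items.

['sx', 'l8', 'ab5', '74qw', 'gql']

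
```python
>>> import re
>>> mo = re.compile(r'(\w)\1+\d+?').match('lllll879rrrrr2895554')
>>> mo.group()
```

`\1` is not a pattern — it's the concrete string captured by group 1, re-applied verbatim.
`match` is anchored at position 0; if the pattern doesn't fit there, it returns None.
The match spans [0:6] → 'lllll8'.
Captured: group 1 = 'l'.

'lllll8'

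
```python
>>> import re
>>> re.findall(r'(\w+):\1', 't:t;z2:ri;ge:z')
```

`\1` has to match the exact text group 1 already captured.
One capturing group, so `findall` returns just the captured substring from the one match — 1 in all.

['t']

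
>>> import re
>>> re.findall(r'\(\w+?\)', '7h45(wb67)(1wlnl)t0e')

Scanning left to right: at [4:10] → '(wb67)'; at [10:17] → '(1wlnl)'.
No capturing groups, so `findall` returns the 2 full match strings.

['(wb67)', '(1wlnl)']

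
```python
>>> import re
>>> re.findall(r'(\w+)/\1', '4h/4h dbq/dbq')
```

['4h', 'dbq']

The backreference `\1` re-matches whatever the first group consumed, character for character.
`findall` collects group 1 from each match (2 total).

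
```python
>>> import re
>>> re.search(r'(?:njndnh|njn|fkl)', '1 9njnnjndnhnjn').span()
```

The match spans [3:6] → 'njn'.

(3, 6)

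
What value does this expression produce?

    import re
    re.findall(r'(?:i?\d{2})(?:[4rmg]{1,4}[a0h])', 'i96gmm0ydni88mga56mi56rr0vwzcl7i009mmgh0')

['i96gmm0', 'i88mga', 'i56rr0', '09mmgh']

Pattern: optionally the literal 'i', then exactly 2 of a digit (non-capturing group); then 1 to 4 of one of [4rmg], then one of [a0h] (non-capturing group).
Scanning left to right: at [0:7] → 'i96gmm0'; at [10:16] → 'i88mga'; at [19:25] → 'i56rr0'; at [33:39] → '09mmgh'.
`findall` yields the raw match text (4 of them) because the pattern has no groups.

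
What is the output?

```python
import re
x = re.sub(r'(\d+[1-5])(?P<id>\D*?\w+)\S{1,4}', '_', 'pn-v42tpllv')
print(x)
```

Pattern: one or more of a digit, then a character in [1-5] (captured); then zero or more of a non-digit (lazy), then one or more of a word character (captured as 'id'); then 1 to 4 of a non-whitespace character.
Matches: at [4:11] → '42tpllv'.
`sub` substitutes '_' at each match site.

pn-v_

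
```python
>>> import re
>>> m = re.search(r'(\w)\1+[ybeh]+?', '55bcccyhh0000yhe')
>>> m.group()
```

The backreference `\1` re-matches whatever the first group consumed, character for character.
`re.search` tries every starting position until one works.
The match spans [0:3] → '55b'.
Captured: group 1 = '5'.

'55b'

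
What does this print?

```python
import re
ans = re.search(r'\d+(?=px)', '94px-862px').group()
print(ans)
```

The lookaround is zero-width — it requires the adjacent text to match without consuming it, so the asserted text isn't part of the match.
The match spans [0:2] → '94'.

94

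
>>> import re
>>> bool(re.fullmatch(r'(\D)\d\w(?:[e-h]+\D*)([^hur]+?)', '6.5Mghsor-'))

False

The pattern matches a non-digit (captured); then a digit, then a word character; then one or more of a character in [e-h], then zero or more of a non-digit (non-capturing group); then one or more of any character except [hur] (lazy) (captured).
`re.fullmatch` is like wrapping the pattern in `^…$` (in single-line mode).
Here the string isn't matched end-to-end, so the call returns None, and `bool(None)` is False.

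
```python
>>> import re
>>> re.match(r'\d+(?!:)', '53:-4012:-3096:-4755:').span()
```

(0, 1)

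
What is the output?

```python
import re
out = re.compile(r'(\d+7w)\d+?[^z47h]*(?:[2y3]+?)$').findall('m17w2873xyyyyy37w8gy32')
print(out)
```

['37w']

One capturing group, so `findall` returns just the captured substring from the one match — 1 in all.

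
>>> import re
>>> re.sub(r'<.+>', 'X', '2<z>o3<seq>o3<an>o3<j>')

Matches: at [1:22] → '<z>o3<seq>o3<an>o3<j>'.
Every occurrence is swapped for 'X'.

'2X'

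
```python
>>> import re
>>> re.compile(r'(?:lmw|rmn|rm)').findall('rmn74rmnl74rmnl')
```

Branches in `(...|...)` are attempted left-to-right; the first branch that allows the whole pattern to succeed is taken.
`findall` yields the raw match text (3 of them) because the pattern has no groups.

['rmn', 'rmn', 'rmn']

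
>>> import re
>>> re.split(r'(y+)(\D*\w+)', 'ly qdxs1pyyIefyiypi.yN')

The group in the pattern means `split` returns the separators' captures alongside the pieces.

['l', 'y', ' qdxs1pyyIefyiypi', '.', 'y', 'N', '']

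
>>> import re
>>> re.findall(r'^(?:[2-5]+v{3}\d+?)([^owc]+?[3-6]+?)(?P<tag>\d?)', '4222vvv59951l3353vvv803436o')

[('995', '1')]

Because the quantifier is non-greedy, it stops expanding at the earliest point where the rest of the pattern can succeed.
With 2 capturing groups, `findall` returns a 2-tuple per match.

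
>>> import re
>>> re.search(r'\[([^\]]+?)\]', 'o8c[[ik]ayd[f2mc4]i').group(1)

`search` walks the string left to right and returns the first match it finds.
The match spans [3:8] → '[[ik]'.
Captured: group 1 = '[ik'.

'[ik'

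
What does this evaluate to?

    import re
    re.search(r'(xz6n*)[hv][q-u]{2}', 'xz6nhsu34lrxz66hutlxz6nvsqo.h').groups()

('xz6n',)

The pattern matches the literal 'xz6', then zero or more of a literal 'n' (captured); then one of [hv], then exactly 2 of a character in [q-u].
Unlike `match`, `search` isn't anchored — it looks for the pattern anywhere in the string.
The match spans [0:7] → 'xz6nhsu'.
Captured: group 1 = 'xz6n'.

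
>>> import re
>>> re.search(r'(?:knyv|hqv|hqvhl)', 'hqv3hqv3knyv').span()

(0, 3)

`re.search` scans for the first position where the pattern succeeds.
The match spans [0:3] → 'hqv'.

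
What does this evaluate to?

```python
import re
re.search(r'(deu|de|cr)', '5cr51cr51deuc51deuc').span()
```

(1, 3)

The match spans [1:3] → 'cr'.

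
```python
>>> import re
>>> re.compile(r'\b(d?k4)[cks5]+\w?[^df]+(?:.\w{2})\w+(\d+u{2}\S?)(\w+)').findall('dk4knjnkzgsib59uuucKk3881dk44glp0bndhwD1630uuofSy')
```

[('dk4', '0uuo', 'fSy')]

This matches a word boundary (`\b`, zero-width); then optionally the literal 'd', then the literal 'k4' (captured); then one or more of one of [cks5], then optionally a word character, then one or more of any character except [df]; then any character, then exactly 2 of a word character (non-capturing group); then one or more of a word character; then one or more of a digit, then exactly 2 of a literal 'u', then optionally a non-whitespace character (captured); then one or more of a word character (captured).
Matches: at [0:49] match 'dk4knjnkzgsib59uuucKk3881dk44glp0bndhwD1630uuofSy', groups = ('dk4', '0uuo', 'fSy').
`findall` packs the 3 group values into a tuple for every match.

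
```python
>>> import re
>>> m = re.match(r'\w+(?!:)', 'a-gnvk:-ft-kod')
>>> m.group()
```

A negative assertion filters positions out without eating any characters.
With `match`, the pattern is implicitly anchored at the beginning.
The match spans [0:1] → 'a'.

'a'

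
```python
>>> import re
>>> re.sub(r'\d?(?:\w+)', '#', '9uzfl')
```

'#'

This matches optionally a digit; then one or more of a word character (non-capturing group).
Matches: at [0:5] → '9uzfl'.
`sub` substitutes '#' at each match site.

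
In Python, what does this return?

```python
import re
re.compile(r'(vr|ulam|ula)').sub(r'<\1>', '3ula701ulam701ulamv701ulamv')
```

'3<ula>701<ulam>701<ulam>v701<ulam>v'

`|` is ordered: at each position the engine commits to the first alternative that works.
Matches: at [1:4] → 'ula'; at [7:11] → 'ulam'; at [14:18] → 'ulam'; at [22:26] → 'ulam'.
The replacement refers to a captured group, so each match is rewritten using its own captured text.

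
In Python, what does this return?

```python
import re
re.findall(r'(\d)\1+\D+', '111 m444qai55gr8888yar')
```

A backreference is literal: `\1` must see the identical characters the first group matched.
Scanning left to right: at [0:5] match '111 m', group 1 = '1'; at [5:11] match '444qai', group 1 = '4'; at [11:15] match '55gr', group 1 = '5'; at [15:22] match '8888yar', group 1 = '8'.
Because there's exactly one group, `findall` drops the full match and keeps group 1 from each hit.

['1', '4', '5', '8']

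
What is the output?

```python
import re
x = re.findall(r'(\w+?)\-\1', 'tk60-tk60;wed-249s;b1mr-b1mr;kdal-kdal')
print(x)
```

['tk60', 'b1mr', 'kdal']

The backreference `\1` re-matches whatever the first group consumed, character for character.
Scanning left to right: at [0:9] match 'tk60-tk60', group 1 = 'tk60'; at [19:28] match 'b1mr-b1mr', group 1 = 'b1mr'; at [29:38] match 'kdal-kdal', group 1 = 'kdal'.
Because there's exactly one group, `findall` drops the full match and keeps group 1 from each hit.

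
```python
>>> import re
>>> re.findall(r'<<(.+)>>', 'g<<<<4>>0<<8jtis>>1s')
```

['<<4>>0<<8jtis']

One capturing group, so `findall` returns just the captured substring from the one match — 1 in all.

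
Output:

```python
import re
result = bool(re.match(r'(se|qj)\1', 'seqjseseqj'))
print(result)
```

`match` is anchored at position 0; if the pattern doesn't fit there, it returns None.
Here position 0 doesn't satisfy it, so the call returns None, and `bool(None)` is False.

False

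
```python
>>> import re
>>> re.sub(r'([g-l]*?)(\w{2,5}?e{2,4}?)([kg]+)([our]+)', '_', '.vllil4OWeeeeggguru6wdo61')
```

This matches zero or more of a character in [g-l] (lazy) (captured); then 2 to 5 of a word character (lazy), then 2 to 4 of the literal 'e' (lazy) (captured); then one or more of one of [kg] (captured); then one or more of one of [our] (captured).
Matches: at [2:19] → 'llil4OWeeeeggguru'.
Every occurrence is swapped for '_'.

'.v_6wdo61'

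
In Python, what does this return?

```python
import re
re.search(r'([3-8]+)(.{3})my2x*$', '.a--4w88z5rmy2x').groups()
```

The pattern matches one or more of a character in [3-8] (captured); then exactly 3 of any character (captured); then the literal 'my2', then zero or more of a literal 'x'; then anchored at the end.
`search` walks the string left to right and returns the first match it finds.
The match spans [6:15] → '88z5rmy2x'.
Captured: group 1 = '88', group 2 = 'z5r'.

('88', 'z5r')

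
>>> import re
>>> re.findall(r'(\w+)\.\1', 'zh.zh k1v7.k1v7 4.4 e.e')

['zh', 'k1v7', '4', 'e']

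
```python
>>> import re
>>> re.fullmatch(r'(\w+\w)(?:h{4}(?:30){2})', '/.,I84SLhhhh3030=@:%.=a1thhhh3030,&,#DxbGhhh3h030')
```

None

The pattern matches one or more of a word character, then a word character (captured); then exactly 4 of the literal 'h', then the literal '30' repeated 2 times (non-capturing group).
For `fullmatch`, every character of the input must be accounted for by the pattern.
Here the string isn't matched end-to-end, so the call returns None.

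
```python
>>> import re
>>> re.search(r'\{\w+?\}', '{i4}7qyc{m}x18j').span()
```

`re.search` tries every starting position until one works.
The match spans [0:4] → '{i4}'.

(0, 4)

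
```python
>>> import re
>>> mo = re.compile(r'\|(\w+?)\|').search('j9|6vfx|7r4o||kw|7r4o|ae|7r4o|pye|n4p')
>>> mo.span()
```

(2, 8)

The match spans [2:8] → '|6vfx|'.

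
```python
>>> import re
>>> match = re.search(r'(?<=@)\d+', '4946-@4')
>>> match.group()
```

The positive lookaround only admits positions where the adjacent text matches; those characters stay outside the span.
The match spans [6:7] → '4'.

'4'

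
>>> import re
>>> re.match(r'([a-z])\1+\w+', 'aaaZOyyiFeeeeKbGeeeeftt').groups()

The match spans [0:23] → 'aaaZOyyiFeeeeKbGeeeeftt'.
Captured: group 1 = 'a'.

('a',)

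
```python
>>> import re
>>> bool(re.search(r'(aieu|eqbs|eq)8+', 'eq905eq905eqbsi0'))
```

Here no position works, so the call returns None, and `bool(None)` is False.

False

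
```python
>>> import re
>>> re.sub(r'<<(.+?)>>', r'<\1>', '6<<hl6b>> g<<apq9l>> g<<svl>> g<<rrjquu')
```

'6<hl6b> g<apq9l> g<svl> g<<rrjquu'

Each match is replaced using the text its own group 1 captured.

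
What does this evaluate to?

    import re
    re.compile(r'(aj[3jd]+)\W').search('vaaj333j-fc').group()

'aj333j-'

Pattern: the literal 'aj', then one or more of one of [3jd] (captured); then a non-word character.
Unlike `match`, `search` isn't anchored — it looks for the pattern anywhere in the string.
The match spans [2:9] → 'aj333j-'.
Captured: group 1 = 'aj333j'.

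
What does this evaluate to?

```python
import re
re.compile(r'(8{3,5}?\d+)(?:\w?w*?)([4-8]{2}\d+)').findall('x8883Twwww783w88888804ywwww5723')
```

This matches 3 to 5 of a literal '8' (lazy), then one or more of a digit (captured); then optionally a word character, then zero or more of a literal 'w' (lazy) (non-capturing group); then exactly 2 of a character in [4-8], then one or more of a digit (captured).
Matches: at [1:13] match '8883Twwww783', groups = ('8883', '783'); at [14:31] match '88888804ywwww5723', groups = ('88888804', '5723').
With 2 capturing groups, `findall` returns a 2-tuple per match.

[('8883', '783'), ('88888804', '5723')]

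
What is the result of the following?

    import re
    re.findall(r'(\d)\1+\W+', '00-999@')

After group 1 captures some text, `\1` only succeeds where that same text appears again.
`findall` collects group 1 from each match (2 total).

['0', '9']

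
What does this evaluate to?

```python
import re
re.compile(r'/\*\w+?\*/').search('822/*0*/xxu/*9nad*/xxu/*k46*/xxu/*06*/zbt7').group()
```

'/*0*/'

`search` walks the string left to right and returns the first match it finds.
The match spans [3:8] → '/*0*/'.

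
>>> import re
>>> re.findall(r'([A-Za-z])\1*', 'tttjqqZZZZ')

`\1` has to match the exact text group 1 already captured.
With a single group, `findall` returns only what that group captured — 4 items.

['t', 'j', 'q', 'Z']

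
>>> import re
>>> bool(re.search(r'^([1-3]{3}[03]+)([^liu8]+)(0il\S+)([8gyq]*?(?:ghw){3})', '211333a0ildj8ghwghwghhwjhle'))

False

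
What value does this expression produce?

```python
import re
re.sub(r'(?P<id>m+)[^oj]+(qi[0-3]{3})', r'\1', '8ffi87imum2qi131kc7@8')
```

The pattern matches one or more of a literal 'm' (captured as 'id'); then one or more of any character except [oj]; then the literal 'qi', then exactly 3 of a character in [0-3] (captured).
Matches: at [7:16] → 'mum2qi131'.
`\1` in the replacement pulls in group 1's text for each match.

'8ffi87imkc7@8'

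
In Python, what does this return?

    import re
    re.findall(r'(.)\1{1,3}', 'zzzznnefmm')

['z', 'n', 'm']

`\1` has to match the exact text group 1 already captured.
Scanning left to right: at [0:4] match 'zzzz', group 1 = 'z'; at [4:6] match 'nn', group 1 = 'n'; at [8:10] match 'mm', group 1 = 'm'.
`findall` collects group 1 from each match (3 total).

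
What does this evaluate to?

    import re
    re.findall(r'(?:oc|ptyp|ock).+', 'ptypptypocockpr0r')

['ptypptypocockpr0r']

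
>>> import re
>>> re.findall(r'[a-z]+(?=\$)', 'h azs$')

['azs']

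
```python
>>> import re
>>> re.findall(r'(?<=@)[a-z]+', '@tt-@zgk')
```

The `(?=…)`/`(?<=…)` assertion just peeks at neighbouring text; it doesn't advance the match position.
Matches: at [1:3] → 'tt'; at [5:8] → 'zgk'.
With no groups in the pattern, `findall` gives back each whole match — 2 here.

['tt', 'zgk']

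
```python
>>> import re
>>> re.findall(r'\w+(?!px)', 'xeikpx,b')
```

Because the assertion is negative and zero-width, positions next to the forbidden text are skipped.
Walking the string: at [0:6] → 'xeikpx'; at [7:8] → 'b'.
With no groups in the pattern, `findall` gives back each whole match — 2 here.

['xeikpx', 'b']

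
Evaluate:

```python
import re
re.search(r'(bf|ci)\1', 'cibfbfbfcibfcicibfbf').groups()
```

A backreference is literal: `\1` must see the identical characters the first group matched.
`re.search` tries every starting position until one works.
The match spans [2:6] → 'bfbf'.
Captured: group 1 = 'bf'.

('bf',)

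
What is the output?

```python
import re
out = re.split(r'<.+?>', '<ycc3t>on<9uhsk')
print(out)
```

['', 'on<9uhsk']

Splitting on the pattern gives 2 pieces.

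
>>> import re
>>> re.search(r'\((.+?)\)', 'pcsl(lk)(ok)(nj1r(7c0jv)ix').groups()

A non-greedy quantifier consumes as few characters as it can — just enough that the remainder of the pattern still matches from where it stops; whatever follows it matches normally.
Unlike `match`, `search` isn't anchored — it looks for the pattern anywhere in the string.
The match spans [4:8] → '(lk)'.
Captured: group 1 = 'lk'.

('lk',)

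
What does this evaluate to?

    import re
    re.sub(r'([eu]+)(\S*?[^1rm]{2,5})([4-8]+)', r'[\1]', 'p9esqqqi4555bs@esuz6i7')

The pattern matches one or more of one of [eu] (captured); then zero or more of a non-whitespace character (lazy), then 2 to 5 of any character except [1rm] (captured); then one or more of a character in [4-8] (captured).
Matches: at [2:12] → 'esqqqi4555'; at [15:22] → 'esuz6i7'.
Each match is replaced using the text its own group 1 captured.

'p9[e]bs@[e]'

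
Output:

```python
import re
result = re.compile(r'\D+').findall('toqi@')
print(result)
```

['toqi@']

The pattern matches one or more of a non-digit.
Scanning left to right: at [0:5] → 'toqi@'.
No capturing groups, so `findall` returns the 1 full match string.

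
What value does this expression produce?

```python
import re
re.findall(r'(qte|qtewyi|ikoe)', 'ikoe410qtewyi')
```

The regex engine tests alternatives in the order written; an earlier branch that matches wins even if a later one would match more.
With a single group, `findall` returns only what that group captured — 2 items.

['ikoe', 'qte']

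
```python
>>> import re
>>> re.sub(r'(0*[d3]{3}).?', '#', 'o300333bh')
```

'o3#h'

This matches zero or more of the literal '0', then exactly 3 of one of [d3] (captured); then optionally any character.
Matches: at [2:8] → '00333b'.
Each match is replaced by '#'.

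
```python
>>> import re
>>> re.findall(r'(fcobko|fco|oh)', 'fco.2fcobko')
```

The regex engine tests alternatives in the order written; an earlier branch that matches wins even if a later one would match more.
Because there's exactly one group, `findall` drops the full match and keeps group 1 from each hit.

['fco', 'fcobko']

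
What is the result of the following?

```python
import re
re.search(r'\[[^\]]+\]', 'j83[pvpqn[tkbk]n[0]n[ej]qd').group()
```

The match spans [3:15] → '[pvpqn[tkbk]'.

'[pvpqn[tkbk]'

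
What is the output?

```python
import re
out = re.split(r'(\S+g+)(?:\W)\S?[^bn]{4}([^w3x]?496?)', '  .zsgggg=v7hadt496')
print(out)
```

['  ', '.zsgggg', 't496', '']

This matches one or more of a non-whitespace character, then one or more of the literal 'g' (captured); then a non-word character (non-capturing group); then optionally a non-whitespace character, then exactly 4 of any character except [bn]; then optionally any character except [w3x], then the literal '49', then optionally a literal '6' (captured).
Matches to split on: at [2:19] → '.zsgggg=v7hadt496'.
The group in the pattern means `split` returns the separators' captures alongside the pieces.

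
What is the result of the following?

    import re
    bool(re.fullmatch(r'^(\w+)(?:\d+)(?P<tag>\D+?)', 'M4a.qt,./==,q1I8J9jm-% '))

False

For `fullmatch`, every character of the input must be accounted for by the pattern.
Here there's no way to consume every character, so the call returns None, and `bool(None)` is False.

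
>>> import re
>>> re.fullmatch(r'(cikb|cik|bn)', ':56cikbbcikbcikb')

`re.fullmatch` requires the pattern to consume the entire string.
Here there's no way to consume every character, so the call returns None.

None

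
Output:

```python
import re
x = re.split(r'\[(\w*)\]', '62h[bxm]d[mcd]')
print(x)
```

Matches to split on: at [3:8] → '[bxm]'; at [9:14] → '[mcd]'.
`re.split` interleaves the captured-group text with the surrounding fragments.

['62h', 'bxm', 'd', 'mcd', '']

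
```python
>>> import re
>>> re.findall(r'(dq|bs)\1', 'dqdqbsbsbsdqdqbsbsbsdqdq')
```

['dq', 'bs', 'dq', 'bs', 'dq']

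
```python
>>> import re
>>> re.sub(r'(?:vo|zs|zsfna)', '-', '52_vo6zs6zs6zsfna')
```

'52_-6-6-6-fna'

Branches in `(...|...)` are attempted left-to-right; the first branch that allows the whole pattern to succeed is taken.
Each match is replaced by '-'.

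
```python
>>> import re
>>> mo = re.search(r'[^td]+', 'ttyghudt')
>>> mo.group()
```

'yghu'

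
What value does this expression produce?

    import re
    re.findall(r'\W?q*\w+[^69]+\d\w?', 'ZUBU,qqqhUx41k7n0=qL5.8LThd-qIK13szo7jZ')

Pattern: optionally a non-word character, then zero or more of a literal 'q', then one or more of a word character; then one or more of any character except [69], then a digit, then optionally a word character.
No capturing groups, so `findall` returns the 1 full match string.

['ZUBU,qqqhUx41k7n0=qL5.8LThd-qIK13szo7j']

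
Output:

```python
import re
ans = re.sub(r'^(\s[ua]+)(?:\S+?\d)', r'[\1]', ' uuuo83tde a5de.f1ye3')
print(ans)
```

[ uuu]3tde a5de.f1ye3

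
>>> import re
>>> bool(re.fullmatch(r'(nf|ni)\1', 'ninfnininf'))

False

A backreference is literal: `\1` must see the identical characters the first group matched.
`fullmatch` succeeds only if the pattern covers the string from start to end.
Here the pattern can't cover the whole string, so the call returns None, and `bool(None)` is False.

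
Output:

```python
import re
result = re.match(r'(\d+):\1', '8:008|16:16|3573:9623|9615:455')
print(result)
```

None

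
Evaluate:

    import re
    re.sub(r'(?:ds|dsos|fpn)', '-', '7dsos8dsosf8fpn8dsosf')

Alternation tries branches left to right and keeps the first one that lets the overall match succeed at that position.
Matches: at [1:3] → 'ds'; at [6:8] → 'ds'; at [12:15] → 'fpn'; at [16:18] → 'ds'.
Each match is replaced by '-'.

'7-os8-osf8-8-osf'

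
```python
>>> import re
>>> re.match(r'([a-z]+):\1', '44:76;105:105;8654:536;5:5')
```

None

`re.match` won't scan ahead — the pattern has to work from the very first character.
Here the string doesn't start with a match, so the call returns None.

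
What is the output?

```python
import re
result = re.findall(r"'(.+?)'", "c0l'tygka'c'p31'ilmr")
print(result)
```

A non-greedy quantifier consumes as few characters as it can — just enough that the remainder of the pattern still matches from where it stops; whatever follows it matches normally.
Matches: at [3:10] match "'tygka'", group 1 = 'tygka'; at [11:16] match "'p31'", group 1 = 'p31'.
One capturing group, so `findall` returns just the captured substring from each match — 2 in all.

['tygka', 'p31']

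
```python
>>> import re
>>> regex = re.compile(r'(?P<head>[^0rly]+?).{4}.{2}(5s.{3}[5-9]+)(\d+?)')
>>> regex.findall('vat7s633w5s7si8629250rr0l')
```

[('vat', '5s7si86', '2')]

With the lazy modifier that quantifier settles for the fewest repetitions that let the rest of the pattern succeed (the atoms after it are unaffected and can still be greedy).
3 groups means the one result is a tuple of 3 captured strings — 1 here.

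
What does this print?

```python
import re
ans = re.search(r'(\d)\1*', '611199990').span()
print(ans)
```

`\1` has to match the exact text group 1 already captured.
`re.search` tries every starting position until one works.
The match spans [0:1] → '6'.
Captured: group 1 = '6'.

(0, 1)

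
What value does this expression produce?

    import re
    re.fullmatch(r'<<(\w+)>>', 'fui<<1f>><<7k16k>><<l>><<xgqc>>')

None

`fullmatch` succeeds only if the pattern covers the string from start to end.
Here there's no way to consume every character, so the call returns None.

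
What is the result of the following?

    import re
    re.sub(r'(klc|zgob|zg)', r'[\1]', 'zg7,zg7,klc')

'[zg]7,[zg]7,[klc]'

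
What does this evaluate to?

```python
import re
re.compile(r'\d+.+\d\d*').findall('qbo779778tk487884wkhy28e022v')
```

With no groups in the pattern, `findall` gives back each whole match — 1 here.

['779778tk487884wkhy28e022']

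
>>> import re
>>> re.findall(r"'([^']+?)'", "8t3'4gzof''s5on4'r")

['4gzof', 's5on4']

Matches: at [3:10] match "'4gzof'", group 1 = '4gzof'; at [10:17] match "'s5on4'", group 1 = 's5on4'.
One capturing group, so `findall` returns just the captured substring from each match — 2 in all.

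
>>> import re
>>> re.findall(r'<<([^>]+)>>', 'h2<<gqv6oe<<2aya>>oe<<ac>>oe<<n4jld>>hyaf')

Matches: at [2:18] match '<<gqv6oe<<2aya>>', group 1 = 'gqv6oe<<2aya'; at [20:26] match '<<ac>>', group 1 = 'ac'; at [28:37] match '<<n4jld>>', group 1 = 'n4jld'.
`findall` collects group 1 from each match (3 total).

['gqv6oe<<2aya', 'ac', 'n4jld']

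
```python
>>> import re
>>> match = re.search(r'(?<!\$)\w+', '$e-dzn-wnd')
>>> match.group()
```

'dzn'

The negative lookahead/lookbehind blocks any match where the forbidden context is present.
The match spans [3:6] → 'dzn'.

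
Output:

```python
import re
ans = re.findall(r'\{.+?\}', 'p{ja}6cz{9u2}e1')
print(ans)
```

Walking the string: at [1:5] → '{ja}'; at [8:13] → '{9u2}'.
`findall` yields the raw match text (2 of them) because the pattern has no groups.

['{ja}', '{9u2}']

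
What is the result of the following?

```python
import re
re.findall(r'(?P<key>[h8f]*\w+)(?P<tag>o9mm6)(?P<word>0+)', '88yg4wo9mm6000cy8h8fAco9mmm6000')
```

This matches zero or more of one of [h8f], then one or more of a word character (captured as 'key'); then the literal 'o9m', then the literal 'm6' (captured as 'tag'); then one or more of a literal '0' (captured as 'word').
Walking the string: at [0:14] match '88yg4wo9mm6000', groups = ('88yg4w', 'o9mm6', '000').
`findall` packs the 3 group values into a tuple for every match.

[('88yg4w', 'o9mm6', '000')]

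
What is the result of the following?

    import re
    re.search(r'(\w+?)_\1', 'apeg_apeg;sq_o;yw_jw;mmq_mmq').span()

(0, 9)

A backreference is literal: `\1` must see the identical characters the first group matched.
Unlike `match`, `search` isn't anchored — it looks for the pattern anywhere in the string.
The match spans [0:9] → 'apeg_apeg'.
Captured: group 1 = 'apeg'.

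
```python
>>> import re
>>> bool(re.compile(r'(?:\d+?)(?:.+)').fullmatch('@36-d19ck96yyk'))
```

This matches one or more of a digit (lazy) (non-capturing group); then one or more of any character (non-capturing group).
`re.fullmatch` requires the pattern to consume the entire string.
Here the string isn't matched end-to-end, so the call returns None, and `bool(None)` is False.

False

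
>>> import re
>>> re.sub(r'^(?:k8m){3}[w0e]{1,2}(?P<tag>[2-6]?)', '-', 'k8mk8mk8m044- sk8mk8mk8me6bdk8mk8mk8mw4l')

Each match is replaced by '-'.

'-4- sk8mk8mk8me6bdk8mk8mk8mw4l'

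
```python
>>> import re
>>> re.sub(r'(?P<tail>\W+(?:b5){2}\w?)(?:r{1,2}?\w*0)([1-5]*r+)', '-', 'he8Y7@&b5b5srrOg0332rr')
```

'he8Y7-'

This matches one or more of a non-word character, then the literal 'b5' repeated 2 times, then optionally a word character (captured as 'tail'); then 1 to 2 of the literal 'r' (lazy), then zero or more of a word character, then a literal '0' (non-capturing group); then zero or more of a character in [1-5], then one or more of the literal 'r' (captured).
Matches: at [5:22] → '@&b5b5srrOg0332rr'.
Every occurrence is swapped for '-'.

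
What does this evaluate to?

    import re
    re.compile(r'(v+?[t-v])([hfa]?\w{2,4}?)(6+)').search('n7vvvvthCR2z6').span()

The pattern matches one or more of a literal 'v' (lazy), then a character in [t-v] (captured); then optionally one of [hfa], then 2 to 4 of a word character (lazy) (captured); then one or more of a literal '6' (captured).
The match spans [2:13] → 'vvvvthCR2z6'.

(2, 13)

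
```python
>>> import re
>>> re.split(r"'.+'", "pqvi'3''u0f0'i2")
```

Matches to split on: at [4:13] → "'3''u0f0'".
Splitting on the pattern gives 2 pieces.

['pqvi', 'i2']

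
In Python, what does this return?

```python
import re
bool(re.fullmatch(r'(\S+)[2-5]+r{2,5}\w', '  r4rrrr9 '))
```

False

For `fullmatch`, every character of the input must be accounted for by the pattern.
Here the string isn't matched end-to-end, so the call returns None, and `bool(None)` is False.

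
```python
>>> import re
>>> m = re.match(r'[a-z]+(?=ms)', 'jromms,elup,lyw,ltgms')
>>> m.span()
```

`re.match` only tries the pattern at the start of the string.
The match spans [0:4] → 'jrom'.

(0, 4)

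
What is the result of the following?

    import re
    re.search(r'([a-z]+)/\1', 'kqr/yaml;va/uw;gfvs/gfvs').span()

`\1` is not a pattern — it's the concrete string captured by group 1, re-applied verbatim.
`re.search` scans for the first position where the pattern succeeds.
The match spans [15:24] → 'gfvs/gfvs'.
Captured: group 1 = 'gfvs'.

(15, 24)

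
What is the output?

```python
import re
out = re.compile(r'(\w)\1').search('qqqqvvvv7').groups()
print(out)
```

The match spans [0:2] → 'qq'.
Captured: group 1 = 'q'.

('q',)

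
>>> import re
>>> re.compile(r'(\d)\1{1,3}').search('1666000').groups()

('6',)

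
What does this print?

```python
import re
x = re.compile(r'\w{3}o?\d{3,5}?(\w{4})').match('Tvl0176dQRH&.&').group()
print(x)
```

Tvl0176dQR

The pattern matches exactly 3 of a word character; then optionally a literal 'o', then 3 to 5 of a digit (lazy); then exactly 4 of a word character (captured).
Because the quantifier is non-greedy, it stops expanding at the earliest point where the rest of the pattern can succeed.
`re.match` won't scan ahead — the pattern has to work from the very first character.
The match spans [0:10] → 'Tvl0176dQR'.
Captured: group 1 = '6dQR'.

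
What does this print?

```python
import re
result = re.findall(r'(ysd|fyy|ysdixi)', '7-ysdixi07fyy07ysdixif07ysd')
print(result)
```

Alternation tries branches left to right and keeps the first one that lets the overall match succeed at that position.
One capturing group, so `findall` returns just the captured substring from each match — 4 in all.

['ysd', 'fyy', 'ysd', 'ysd']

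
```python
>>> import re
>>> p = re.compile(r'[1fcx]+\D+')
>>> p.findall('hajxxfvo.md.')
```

With no groups in the pattern, `findall` gives back each whole match — 1 here.

['xxfvo.md.']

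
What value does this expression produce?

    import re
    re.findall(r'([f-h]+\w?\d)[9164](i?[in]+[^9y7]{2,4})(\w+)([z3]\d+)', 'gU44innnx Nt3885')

[('gU4', 'innnx N', 't', '3885')]

The pattern matches one or more of a character in [f-h], then optionally a word character, then a digit (captured); then one of [9164]; then optionally a literal 'i', then one or more of one of [in], then 2 to 4 of any character except [9y7] (captured); then one or more of a word character (captured); then one of [z3], then one or more of a digit (captured).
Walking the string: at [0:16] match 'gU44innnx Nt3885', groups = ('gU4', 'innnx N', 't', '3885').
With 4 capturing groups, `findall` returns a 4-tuple per match.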